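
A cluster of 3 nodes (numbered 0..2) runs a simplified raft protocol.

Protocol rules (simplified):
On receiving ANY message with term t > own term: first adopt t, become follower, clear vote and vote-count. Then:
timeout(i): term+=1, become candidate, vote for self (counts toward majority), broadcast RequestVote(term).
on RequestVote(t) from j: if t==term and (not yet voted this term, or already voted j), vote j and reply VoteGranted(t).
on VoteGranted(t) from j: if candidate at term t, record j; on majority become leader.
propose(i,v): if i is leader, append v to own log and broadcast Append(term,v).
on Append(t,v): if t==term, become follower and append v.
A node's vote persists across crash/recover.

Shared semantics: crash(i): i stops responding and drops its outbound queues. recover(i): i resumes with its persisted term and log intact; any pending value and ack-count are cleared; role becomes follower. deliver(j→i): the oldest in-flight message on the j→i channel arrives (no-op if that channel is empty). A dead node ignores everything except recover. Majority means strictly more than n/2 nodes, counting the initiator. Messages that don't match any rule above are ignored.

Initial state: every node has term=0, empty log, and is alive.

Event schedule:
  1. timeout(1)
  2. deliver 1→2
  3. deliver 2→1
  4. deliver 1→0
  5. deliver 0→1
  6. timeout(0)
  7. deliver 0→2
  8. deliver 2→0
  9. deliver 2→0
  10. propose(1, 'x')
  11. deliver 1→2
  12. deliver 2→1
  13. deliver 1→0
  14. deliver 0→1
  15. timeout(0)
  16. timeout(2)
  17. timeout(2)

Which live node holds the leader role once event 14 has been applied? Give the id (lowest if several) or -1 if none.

0

e1 timeout(1): 1[cand,t=1,-]
e2 deliver 1→2: 2[foll,t=1,-]
e3 deliver 2→1: 1[lead,t=1,-]
e4 deliver 1→0: 0[foll,t=1,-]
e5 deliver 0→1: ·
e6 timeout(0): 0[cand,t=2,-]
e7 deliver 0→2: 2[foll,t=2,-]
e8 deliver 2→0: 0[lead,t=2,-]
e9 deliver 2→0: ·
e10 propose(1,'x'): 1[lead,t=1,x]
e11 deliver 1→2: ·
e12 deliver 2→1: ·
e13 deliver 1→0: ·
e14 deliver 0→1: 1[foll,t=2,x]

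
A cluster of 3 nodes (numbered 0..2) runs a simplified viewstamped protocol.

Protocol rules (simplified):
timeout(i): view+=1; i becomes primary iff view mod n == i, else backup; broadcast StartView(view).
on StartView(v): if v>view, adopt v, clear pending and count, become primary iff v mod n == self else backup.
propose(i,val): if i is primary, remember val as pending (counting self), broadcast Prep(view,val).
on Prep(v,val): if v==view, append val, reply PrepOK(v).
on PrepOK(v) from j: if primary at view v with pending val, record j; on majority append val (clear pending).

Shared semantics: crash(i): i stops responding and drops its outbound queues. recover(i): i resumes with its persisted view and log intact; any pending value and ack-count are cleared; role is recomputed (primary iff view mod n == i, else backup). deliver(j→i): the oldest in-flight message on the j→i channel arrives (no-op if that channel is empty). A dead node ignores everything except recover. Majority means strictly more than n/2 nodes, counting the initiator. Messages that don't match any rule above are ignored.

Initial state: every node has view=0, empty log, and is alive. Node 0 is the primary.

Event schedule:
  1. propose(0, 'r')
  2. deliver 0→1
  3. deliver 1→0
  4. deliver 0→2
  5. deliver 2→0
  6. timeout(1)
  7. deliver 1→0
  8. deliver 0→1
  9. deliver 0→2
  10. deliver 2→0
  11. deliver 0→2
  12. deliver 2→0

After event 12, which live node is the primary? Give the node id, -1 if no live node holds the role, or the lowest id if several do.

1. propose(0,'r'):  nop
2. deliver 0→1:  <1:back v0 r>
3. deliver 1→0:  <0:prim v0 r>
4. deliver 0→2:  <2:back v0 r>
5. deliver 2→0:  nop
6. timeout(1):  <1:prim v1 r>
7. deliver 1→0:  <0:back v1 r>
8. deliver 0→1:  nop
9. deliver 0→2:  nop
10. deliver 2→0:  nop
11. deliver 0→2:  nop
12. deliver 2→0:  nop

1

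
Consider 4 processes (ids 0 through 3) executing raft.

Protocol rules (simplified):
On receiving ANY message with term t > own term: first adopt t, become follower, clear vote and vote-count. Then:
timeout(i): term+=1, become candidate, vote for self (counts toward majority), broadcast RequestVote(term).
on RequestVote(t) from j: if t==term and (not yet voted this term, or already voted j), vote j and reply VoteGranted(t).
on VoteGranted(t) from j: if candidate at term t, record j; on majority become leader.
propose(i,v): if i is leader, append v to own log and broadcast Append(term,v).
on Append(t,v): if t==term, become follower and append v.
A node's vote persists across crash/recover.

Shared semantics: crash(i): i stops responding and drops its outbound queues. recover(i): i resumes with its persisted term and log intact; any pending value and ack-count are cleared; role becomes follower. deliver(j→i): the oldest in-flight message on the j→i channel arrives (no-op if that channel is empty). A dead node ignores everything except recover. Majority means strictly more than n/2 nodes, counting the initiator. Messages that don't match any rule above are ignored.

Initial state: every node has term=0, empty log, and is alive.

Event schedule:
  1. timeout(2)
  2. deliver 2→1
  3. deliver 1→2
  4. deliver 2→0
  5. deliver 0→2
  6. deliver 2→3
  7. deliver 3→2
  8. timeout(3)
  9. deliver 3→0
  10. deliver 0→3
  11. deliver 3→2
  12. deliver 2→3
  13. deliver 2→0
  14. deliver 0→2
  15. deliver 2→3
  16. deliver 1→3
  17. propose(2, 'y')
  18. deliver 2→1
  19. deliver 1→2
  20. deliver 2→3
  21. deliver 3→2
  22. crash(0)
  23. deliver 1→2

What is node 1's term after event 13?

1

[1] timeout(2) → N2(cand t1 [-])
[2] deliver 2→1 → N1(foll t1 [-])
[3] deliver 1→2 → ∅
[4] deliver 2→0 → N0(foll t1 [-])
[5] deliver 0→2 → N2(lead t1 [-])
[6] deliver 2→3 → N3(foll t1 [-])
[7] deliver 3→2 → ∅
[8] timeout(3) → N3(cand t2 [-])
[9] deliver 3→0 → N0(foll t2 [-])
[10] deliver 0→3 → ∅
[11] deliver 3→2 → N2(foll t2 [-])
[12] deliver 2→3 → N3(lead t2 [-])
[13] deliver 2→0 → ∅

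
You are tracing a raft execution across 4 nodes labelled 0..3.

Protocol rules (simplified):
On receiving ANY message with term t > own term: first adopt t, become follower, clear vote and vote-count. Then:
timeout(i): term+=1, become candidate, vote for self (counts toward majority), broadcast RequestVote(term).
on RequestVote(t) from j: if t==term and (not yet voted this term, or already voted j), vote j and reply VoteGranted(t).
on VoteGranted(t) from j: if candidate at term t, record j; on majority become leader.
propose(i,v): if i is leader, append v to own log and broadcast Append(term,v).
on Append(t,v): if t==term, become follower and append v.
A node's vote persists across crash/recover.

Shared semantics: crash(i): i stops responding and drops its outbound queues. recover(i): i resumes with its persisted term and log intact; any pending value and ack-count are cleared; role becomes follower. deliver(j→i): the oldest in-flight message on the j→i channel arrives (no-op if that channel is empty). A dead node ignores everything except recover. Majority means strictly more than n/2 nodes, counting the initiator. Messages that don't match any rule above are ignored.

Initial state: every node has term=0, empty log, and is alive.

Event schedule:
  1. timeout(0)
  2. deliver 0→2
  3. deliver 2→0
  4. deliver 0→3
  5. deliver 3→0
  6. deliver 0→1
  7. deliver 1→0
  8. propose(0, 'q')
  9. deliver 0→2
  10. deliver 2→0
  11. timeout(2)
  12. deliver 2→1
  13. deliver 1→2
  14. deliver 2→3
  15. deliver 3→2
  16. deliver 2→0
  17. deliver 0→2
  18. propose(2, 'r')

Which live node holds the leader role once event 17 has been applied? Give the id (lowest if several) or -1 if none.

e1 timeout(0): 0[cand,t=1,-]
e2 deliver 0→2: 2[foll,t=1,-]
e3 deliver 2→0: ·
e4 deliver 0→3: 3[foll,t=1,-]
e5 deliver 3→0: 0[lead,t=1,-]
e6 deliver 0→1: 1[foll,t=1,-]
e7 deliver 1→0: ·
e8 propose(0,'q'): 0[lead,t=1,q]
e9 deliver 0→2: 2[foll,t=1,q]
e10 deliver 2→0: ·
e11 timeout(2): 2[cand,t=2,q]
e12 deliver 2→1: 1[foll,t=2,-]
e13 deliver 1→2: ·
e14 deliver 2→3: 3[foll,t=2,-]
e15 deliver 3→2: 2[lead,t=2,q]
e16 deliver 2→0: 0[foll,t=2,q]
e17 deliver 0→2: ·

2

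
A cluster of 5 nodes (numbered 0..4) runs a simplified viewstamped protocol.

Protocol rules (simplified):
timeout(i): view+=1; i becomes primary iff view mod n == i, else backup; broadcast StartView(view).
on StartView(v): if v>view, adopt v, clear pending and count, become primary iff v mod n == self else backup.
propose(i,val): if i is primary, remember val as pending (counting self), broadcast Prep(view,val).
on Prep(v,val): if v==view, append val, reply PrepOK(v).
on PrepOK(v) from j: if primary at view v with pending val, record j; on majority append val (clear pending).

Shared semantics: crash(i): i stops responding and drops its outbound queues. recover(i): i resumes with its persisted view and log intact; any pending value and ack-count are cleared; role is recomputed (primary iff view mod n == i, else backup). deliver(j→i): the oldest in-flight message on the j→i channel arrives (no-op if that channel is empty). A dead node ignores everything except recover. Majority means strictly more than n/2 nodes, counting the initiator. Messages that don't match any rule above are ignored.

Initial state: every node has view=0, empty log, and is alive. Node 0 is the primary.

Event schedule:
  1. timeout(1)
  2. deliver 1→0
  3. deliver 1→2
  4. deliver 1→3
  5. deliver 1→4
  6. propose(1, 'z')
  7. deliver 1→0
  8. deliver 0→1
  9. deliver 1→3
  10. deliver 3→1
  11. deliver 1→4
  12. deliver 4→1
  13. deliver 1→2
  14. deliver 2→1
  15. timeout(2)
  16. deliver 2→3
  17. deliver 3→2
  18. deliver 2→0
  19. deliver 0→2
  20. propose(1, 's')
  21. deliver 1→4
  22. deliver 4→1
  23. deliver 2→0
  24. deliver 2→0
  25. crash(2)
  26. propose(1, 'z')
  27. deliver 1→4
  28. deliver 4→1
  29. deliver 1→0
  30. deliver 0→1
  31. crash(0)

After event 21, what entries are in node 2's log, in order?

z

[1] timeout(1) → N1(prim v1 [-])
[2] deliver 1→0 → N0(back v1 [-])
[3] deliver 1→2 → N2(back v1 [-])
[4] deliver 1→3 → N3(back v1 [-])
[5] deliver 1→4 → N4(back v1 [-])
[6] propose(1,'z') → ∅
[7] deliver 1→0 → N0(back v1 [z])
[8] deliver 0→1 → ∅
[9] deliver 1→3 → N3(back v1 [z])
[10] deliver 3→1 → N1(prim v1 [z])
[11] deliver 1→4 → N4(back v1 [z])
[12] deliver 4→1 → ∅
[13] deliver 1→2 → N2(back v1 [z])
[14] deliver 2→1 → ∅
[15] timeout(2) → N2(prim v2 [z])
[16] deliver 2→3 → N3(back v2 [z])
[17] deliver 3→2 → ∅
[18] deliver 2→0 → N0(back v2 [z])
[19] deliver 0→2 → ∅
[20] propose(1,'s') → ∅
[21] deliver 1→4 → N4(back v1 [z,s])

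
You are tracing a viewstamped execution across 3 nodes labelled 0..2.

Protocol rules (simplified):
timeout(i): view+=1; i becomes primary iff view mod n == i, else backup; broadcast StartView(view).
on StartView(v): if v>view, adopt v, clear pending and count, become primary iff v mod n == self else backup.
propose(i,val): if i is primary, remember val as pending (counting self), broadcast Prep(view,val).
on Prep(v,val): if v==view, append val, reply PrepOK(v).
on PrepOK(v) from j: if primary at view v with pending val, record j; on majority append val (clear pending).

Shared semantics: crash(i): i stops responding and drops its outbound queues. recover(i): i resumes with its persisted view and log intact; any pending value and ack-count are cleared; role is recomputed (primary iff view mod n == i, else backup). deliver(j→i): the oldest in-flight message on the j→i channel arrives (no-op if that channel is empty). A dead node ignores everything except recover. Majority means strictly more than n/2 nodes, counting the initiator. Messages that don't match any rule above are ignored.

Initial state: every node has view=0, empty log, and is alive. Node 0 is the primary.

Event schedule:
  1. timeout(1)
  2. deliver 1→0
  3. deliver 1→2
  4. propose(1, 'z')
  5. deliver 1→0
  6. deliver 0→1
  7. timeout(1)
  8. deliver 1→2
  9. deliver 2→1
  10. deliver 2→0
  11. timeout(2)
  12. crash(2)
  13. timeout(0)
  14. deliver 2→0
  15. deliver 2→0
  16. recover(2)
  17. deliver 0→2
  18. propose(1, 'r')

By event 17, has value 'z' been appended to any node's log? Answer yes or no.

yes

e1 timeout(1): 1[prim,v=1,-]
e2 deliver 1→0: 0[back,v=1,-]
e3 deliver 1→2: 2[back,v=1,-]
e4 propose(1,'z'): ·
e5 deliver 1→0: 0[back,v=1,z]
e6 deliver 0→1: 1[prim,v=1,z]
e7 timeout(1): 1[back,v=2,z]
e8 deliver 1→2: 2[back,v=1,z]
e9 deliver 2→1: ·
e10 deliver 2→0: ·
e11 timeout(2): 2[prim,v=2,z]
e12 crash(2): 2[✗prim,v=2,z]
e13 timeout(0): 0[back,v=2,z]
e14 deliver 2→0: ·
e15 deliver 2→0: ·
e16 recover(2): 2[prim,v=2,z]
e17 deliver 0→2: ·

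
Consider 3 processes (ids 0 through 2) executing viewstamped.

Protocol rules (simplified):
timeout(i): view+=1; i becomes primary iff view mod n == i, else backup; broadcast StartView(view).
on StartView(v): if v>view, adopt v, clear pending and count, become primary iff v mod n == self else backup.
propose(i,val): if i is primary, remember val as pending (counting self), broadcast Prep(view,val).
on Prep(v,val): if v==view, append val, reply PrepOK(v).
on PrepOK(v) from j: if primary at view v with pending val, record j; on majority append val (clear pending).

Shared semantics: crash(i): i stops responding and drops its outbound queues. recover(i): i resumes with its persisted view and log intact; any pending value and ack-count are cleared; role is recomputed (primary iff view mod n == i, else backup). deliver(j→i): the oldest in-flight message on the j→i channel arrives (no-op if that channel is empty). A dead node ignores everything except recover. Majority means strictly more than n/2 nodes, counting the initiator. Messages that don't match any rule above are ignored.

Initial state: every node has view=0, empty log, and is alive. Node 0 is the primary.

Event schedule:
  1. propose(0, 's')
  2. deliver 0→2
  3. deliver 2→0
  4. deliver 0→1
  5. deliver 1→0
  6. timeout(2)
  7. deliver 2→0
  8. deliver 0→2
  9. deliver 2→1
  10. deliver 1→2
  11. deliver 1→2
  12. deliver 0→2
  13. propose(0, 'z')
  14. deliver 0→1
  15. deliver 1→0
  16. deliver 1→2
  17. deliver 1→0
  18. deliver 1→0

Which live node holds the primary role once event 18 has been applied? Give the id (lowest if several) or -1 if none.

1

e1 propose(0,'s'): ·
e2 deliver 0→2: 2[back,v=0,s]
e3 deliver 2→0: 0[prim,v=0,s]
e4 deliver 0→1: 1[back,v=0,s]
e5 deliver 1→0: ·
e6 timeout(2): 2[back,v=1,s]
e7 deliver 2→0: 0[back,v=1,s]
e8 deliver 0→2: ·
e9 deliver 2→1: 1[prim,v=1,s]
e10 deliver 1→2: ·
e11 deliver 1→2: ·
e12 deliver 0→2: ·
e13 propose(0,'z'): ·
e14 deliver 0→1: ·
e15 deliver 1→0: ·
e16 deliver 1→2: ·
e17 deliver 1→0: ·
e18 deliver 1→0: ·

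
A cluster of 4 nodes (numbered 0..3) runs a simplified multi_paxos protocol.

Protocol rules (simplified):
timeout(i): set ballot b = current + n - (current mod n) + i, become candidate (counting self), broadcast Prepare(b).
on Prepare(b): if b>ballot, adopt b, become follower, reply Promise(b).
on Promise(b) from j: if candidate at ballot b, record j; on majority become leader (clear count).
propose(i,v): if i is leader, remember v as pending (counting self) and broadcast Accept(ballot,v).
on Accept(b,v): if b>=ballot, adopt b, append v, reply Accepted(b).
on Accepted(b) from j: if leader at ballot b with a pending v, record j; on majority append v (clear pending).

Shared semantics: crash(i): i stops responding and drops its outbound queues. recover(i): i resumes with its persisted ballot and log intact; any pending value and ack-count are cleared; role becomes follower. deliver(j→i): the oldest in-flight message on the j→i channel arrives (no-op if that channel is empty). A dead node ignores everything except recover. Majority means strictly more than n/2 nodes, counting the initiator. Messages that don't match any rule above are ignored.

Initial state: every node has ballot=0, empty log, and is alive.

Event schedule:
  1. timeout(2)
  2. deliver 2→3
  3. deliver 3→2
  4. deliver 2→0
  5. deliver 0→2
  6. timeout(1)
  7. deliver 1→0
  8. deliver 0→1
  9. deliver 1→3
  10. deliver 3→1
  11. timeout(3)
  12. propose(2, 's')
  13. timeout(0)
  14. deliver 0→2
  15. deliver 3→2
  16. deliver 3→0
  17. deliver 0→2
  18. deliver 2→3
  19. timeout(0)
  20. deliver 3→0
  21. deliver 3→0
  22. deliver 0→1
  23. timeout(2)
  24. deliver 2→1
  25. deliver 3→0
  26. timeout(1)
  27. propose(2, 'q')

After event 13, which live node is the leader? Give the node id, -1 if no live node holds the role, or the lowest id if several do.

e1 timeout(2): 2[cand,b=6,-]
e2 deliver 2→3: 3[foll,b=6,-]
e3 deliver 3→2: ·
e4 deliver 2→0: 0[foll,b=6,-]
e5 deliver 0→2: 2[lead,b=6,-]
e6 timeout(1): 1[cand,b=5,-]
e7 deliver 1→0: ·
e8 deliver 0→1: ·
e9 deliver 1→3: ·
e10 deliver 3→1: ·
e11 timeout(3): 3[cand,b=11,-]
e12 propose(2,'s'): ·
e13 timeout(0): 0[cand,b=8,-]

2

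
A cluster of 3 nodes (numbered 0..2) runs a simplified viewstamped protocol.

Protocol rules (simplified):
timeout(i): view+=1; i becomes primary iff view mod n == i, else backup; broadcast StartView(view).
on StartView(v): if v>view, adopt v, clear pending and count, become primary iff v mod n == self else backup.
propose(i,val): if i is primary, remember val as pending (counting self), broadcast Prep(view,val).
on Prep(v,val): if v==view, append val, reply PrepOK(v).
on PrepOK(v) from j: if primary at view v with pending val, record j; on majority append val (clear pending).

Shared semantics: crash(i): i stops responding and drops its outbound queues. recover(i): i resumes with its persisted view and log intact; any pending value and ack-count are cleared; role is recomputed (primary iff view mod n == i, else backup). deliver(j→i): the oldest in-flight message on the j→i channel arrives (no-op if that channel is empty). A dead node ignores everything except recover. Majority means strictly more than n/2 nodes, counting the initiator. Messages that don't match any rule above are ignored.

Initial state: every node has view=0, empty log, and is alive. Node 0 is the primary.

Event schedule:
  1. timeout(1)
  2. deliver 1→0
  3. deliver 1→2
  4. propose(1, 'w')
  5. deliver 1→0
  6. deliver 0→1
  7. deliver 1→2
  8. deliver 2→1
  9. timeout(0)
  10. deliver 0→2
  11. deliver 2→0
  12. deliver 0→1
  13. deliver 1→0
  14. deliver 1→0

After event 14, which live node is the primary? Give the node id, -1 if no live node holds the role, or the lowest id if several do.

after 1 — timeout(1): n1:prim/v1/[-]
after 2 — deliver 1→0: n0:back/v1/[-]
after 3 — deliver 1→2: n2:back/v1/[-]
after 4 — propose(1,'w'): ·
after 5 — deliver 1→0: n0:back/v1/[w]
after 6 — deliver 0→1: n1:prim/v1/[w]
after 7 — deliver 1→2: n2:back/v1/[w]
after 8 — deliver 2→1: ·
after 9 — timeout(0): n0:back/v2/[w]
after 10 — deliver 0→2: n2:prim/v2/[w]
after 11 — deliver 2→0: ·
after 12 — deliver 0→1: n1:back/v2/[w]
after 13 — deliver 1→0: ·
after 14 — deliver 1→0: ·

2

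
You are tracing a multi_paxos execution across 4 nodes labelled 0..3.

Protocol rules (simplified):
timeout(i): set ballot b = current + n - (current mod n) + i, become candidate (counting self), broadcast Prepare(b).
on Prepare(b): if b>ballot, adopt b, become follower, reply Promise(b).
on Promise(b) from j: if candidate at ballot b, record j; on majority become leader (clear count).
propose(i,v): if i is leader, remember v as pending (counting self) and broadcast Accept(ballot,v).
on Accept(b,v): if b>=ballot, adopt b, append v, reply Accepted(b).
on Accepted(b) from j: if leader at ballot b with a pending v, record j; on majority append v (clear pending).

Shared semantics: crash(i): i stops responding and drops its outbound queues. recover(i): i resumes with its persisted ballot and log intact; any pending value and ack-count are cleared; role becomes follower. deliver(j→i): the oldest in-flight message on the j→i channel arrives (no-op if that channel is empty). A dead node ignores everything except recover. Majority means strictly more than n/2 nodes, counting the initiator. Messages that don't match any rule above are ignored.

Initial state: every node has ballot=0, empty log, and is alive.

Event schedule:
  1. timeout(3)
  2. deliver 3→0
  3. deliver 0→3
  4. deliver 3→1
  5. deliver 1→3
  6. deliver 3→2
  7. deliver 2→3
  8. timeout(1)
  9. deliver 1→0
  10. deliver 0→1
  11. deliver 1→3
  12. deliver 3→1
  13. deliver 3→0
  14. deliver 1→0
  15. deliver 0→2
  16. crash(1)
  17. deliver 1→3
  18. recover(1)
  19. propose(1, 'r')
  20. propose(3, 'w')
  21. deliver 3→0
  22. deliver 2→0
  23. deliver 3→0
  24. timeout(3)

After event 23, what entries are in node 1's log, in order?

1. timeout(3):  <3:cand b7 ->
2. deliver 3→0:  <0:foll b7 ->
3. deliver 0→3:  nop
4. deliver 3→1:  <1:foll b7 ->
5. deliver 1→3:  <3:lead b7 ->
6. deliver 3→2:  <2:foll b7 ->
7. deliver 2→3:  nop
8. timeout(1):  <1:cand b9 ->
9. deliver 1→0:  <0:foll b9 ->
10. deliver 0→1:  nop
11. deliver 1→3:  <3:foll b9 ->
12. deliver 3→1:  <1:lead b9 ->
13. deliver 3→0:  nop
14. deliver 1→0:  nop
15. deliver 0→2:  nop
16. crash(1):  <1:✗lead b9 ->
17. deliver 1→3:  nop
18. recover(1):  <1:foll b9 ->
19. propose(1,'r'):  nop
20. propose(3,'w'):  nop
21. deliver 3→0:  nop
22. deliver 2→0:  nop
23. deliver 3→0:  nop

empty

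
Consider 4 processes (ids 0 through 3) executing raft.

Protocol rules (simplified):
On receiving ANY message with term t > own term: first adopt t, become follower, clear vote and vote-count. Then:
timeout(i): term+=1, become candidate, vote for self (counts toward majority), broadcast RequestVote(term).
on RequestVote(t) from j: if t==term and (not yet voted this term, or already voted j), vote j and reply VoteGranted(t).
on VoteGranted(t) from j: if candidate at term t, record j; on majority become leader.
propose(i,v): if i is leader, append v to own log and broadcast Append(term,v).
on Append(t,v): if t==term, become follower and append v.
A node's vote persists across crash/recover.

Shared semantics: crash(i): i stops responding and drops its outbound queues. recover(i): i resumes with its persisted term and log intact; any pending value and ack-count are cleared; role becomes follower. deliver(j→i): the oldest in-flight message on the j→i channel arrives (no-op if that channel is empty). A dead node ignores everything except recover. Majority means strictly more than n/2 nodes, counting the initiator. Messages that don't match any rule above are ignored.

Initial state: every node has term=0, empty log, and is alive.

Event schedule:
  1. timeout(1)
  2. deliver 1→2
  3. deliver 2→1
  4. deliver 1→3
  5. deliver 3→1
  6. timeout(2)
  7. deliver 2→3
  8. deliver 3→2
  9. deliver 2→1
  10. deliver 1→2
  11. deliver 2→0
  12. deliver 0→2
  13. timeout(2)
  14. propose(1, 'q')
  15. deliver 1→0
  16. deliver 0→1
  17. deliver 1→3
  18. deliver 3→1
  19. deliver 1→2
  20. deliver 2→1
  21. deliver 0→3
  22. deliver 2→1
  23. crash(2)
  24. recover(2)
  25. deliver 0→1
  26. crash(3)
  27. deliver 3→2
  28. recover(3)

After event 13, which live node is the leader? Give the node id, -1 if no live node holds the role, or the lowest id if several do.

e1 timeout(1): 1[cand,t=1,-]
e2 deliver 1→2: 2[foll,t=1,-]
e3 deliver 2→1: ·
e4 deliver 1→3: 3[foll,t=1,-]
e5 deliver 3→1: 1[lead,t=1,-]
e6 timeout(2): 2[cand,t=2,-]
e7 deliver 2→3: 3[foll,t=2,-]
e8 deliver 3→2: ·
e9 deliver 2→1: 1[foll,t=2,-]
e10 deliver 1→2: 2[lead,t=2,-]
e11 deliver 2→0: 0[foll,t=2,-]
e12 deliver 0→2: ·
e13 timeout(2): 2[cand,t=3,-]

-1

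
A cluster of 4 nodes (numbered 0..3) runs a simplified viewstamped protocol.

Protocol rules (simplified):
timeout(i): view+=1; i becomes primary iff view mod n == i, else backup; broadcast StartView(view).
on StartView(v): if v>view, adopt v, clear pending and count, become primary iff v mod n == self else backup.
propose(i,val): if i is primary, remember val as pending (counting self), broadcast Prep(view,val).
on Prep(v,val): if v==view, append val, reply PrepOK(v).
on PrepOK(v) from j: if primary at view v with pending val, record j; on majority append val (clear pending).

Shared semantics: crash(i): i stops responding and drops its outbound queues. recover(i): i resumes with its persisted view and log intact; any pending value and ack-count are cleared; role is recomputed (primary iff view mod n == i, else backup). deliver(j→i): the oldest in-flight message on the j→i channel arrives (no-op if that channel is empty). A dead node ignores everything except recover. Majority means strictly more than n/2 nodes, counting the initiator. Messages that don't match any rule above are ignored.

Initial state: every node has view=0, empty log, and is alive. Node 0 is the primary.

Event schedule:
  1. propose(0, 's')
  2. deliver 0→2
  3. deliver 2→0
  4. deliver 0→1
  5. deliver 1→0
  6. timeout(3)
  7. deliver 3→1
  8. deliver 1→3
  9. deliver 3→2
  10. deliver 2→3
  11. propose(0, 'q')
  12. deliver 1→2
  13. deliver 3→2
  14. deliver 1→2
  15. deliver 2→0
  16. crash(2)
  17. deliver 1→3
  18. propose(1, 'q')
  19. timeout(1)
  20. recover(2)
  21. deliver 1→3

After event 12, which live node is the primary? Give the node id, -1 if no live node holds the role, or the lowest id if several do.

[1] propose(0,'s') → ∅
[2] deliver 0→2 → N2(back v0 [s])
[3] deliver 2→0 → ∅
[4] deliver 0→1 → N1(back v0 [s])
[5] deliver 1→0 → N0(prim v0 [s])
[6] timeout(3) → N3(back v1 [-])
[7] deliver 3→1 → N1(prim v1 [s])
[8] deliver 1→3 → ∅
[9] deliver 3→2 → N2(back v1 [s])
[10] deliver 2→3 → ∅
[11] propose(0,'q') → ∅
[12] deliver 1→2 → ∅

0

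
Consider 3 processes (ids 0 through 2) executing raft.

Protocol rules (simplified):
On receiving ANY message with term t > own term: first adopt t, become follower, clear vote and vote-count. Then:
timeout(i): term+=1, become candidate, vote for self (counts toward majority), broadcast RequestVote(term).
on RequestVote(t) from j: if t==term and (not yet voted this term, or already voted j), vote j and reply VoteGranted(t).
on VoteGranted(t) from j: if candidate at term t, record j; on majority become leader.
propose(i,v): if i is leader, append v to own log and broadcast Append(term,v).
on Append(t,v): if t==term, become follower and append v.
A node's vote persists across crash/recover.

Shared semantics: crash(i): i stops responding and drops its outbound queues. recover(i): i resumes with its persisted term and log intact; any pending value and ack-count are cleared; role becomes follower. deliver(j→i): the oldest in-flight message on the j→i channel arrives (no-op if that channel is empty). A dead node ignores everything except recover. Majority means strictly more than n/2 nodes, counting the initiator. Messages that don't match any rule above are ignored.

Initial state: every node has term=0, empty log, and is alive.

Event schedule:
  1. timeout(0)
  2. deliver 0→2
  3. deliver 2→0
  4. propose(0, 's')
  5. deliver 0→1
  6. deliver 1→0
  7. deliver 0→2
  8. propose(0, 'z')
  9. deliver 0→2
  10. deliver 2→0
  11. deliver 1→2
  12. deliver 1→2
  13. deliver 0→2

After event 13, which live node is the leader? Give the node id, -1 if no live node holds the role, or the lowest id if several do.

after 1 — timeout(0): n0:cand/t1/[-]
after 2 — deliver 0→2: n2:foll/t1/[-]
after 3 — deliver 2→0: n0:lead/t1/[-]
after 4 — propose(0,'s'): n0:lead/t1/[s]
after 5 — deliver 0→1: n1:foll/t1/[-]
after 6 — deliver 1→0: ·
after 7 — deliver 0→2: n2:foll/t1/[s]
after 8 — propose(0,'z'): n0:lead/t1/[s,z]
after 9 — deliver 0→2: n2:foll/t1/[s,z]
after 10 — deliver 2→0: ·
after 11 — deliver 1→2: ·
after 12 — deliver 1→2: ·
after 13 — deliver 0→2: ·

0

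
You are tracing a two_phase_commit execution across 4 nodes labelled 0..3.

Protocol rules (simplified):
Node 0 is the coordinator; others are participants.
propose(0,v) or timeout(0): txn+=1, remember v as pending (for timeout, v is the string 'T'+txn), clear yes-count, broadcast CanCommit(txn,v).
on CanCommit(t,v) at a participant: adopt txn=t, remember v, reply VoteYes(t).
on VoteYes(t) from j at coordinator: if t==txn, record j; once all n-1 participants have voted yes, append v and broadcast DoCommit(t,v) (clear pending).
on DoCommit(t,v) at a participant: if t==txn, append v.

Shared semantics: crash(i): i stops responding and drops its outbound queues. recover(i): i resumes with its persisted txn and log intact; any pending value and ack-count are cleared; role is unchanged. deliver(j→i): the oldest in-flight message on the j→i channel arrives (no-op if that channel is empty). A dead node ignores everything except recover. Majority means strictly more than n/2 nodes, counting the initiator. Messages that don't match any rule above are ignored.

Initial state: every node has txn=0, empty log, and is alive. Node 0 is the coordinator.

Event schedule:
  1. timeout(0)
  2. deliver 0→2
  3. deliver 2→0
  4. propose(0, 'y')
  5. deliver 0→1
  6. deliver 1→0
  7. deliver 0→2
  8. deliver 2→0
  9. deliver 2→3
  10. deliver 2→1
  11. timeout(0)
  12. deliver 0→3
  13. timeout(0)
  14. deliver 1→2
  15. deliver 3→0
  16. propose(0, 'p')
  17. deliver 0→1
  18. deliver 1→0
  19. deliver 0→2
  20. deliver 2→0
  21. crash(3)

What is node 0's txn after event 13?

after 1 — timeout(0): n0:coor/t1/[-]
after 2 — deliver 0→2: n2:part/t1/[-]
after 3 — deliver 2→0: ·
after 4 — propose(0,'y'): n0:coor/t2/[-]
after 5 — deliver 0→1: n1:part/t1/[-]
after 6 — deliver 1→0: ·
after 7 — deliver 0→2: n2:part/t2/[-]
after 8 — deliver 2→0: ·
after 9 — deliver 2→3: ·
after 10 — deliver 2→1: ·
after 11 — timeout(0): n0:coor/t3/[-]
after 12 — deliver 0→3: n3:part/t1/[-]
after 13 — timeout(0): n0:coor/t4/[-]

4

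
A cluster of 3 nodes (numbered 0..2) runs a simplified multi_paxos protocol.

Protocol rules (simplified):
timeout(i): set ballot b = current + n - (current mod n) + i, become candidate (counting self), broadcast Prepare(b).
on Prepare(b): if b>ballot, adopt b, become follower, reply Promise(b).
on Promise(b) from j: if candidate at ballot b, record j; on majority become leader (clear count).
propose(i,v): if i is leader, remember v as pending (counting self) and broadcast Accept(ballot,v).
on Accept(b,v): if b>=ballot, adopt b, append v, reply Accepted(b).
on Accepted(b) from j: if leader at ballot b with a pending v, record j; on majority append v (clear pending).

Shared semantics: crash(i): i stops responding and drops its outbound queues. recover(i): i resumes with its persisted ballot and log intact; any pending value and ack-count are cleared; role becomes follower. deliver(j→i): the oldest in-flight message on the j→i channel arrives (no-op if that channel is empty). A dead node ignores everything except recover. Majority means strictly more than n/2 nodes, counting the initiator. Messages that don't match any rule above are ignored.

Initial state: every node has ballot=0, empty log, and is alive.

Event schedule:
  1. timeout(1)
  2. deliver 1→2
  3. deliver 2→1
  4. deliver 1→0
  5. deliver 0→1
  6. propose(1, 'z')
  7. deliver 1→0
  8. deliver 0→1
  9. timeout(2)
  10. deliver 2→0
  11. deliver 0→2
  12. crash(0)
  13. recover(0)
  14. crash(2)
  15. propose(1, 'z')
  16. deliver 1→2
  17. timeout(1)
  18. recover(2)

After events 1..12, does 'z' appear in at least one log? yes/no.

yes

e1 timeout(1): 1[cand,b=4,-]
e2 deliver 1→2: 2[foll,b=4,-]
e3 deliver 2→1: 1[lead,b=4,-]
e4 deliver 1→0: 0[foll,b=4,-]
e5 deliver 0→1: ·
e6 propose(1,'z'): ·
e7 deliver 1→0: 0[foll,b=4,z]
e8 deliver 0→1: 1[lead,b=4,z]
e9 timeout(2): 2[cand,b=8,-]
e10 deliver 2→0: 0[foll,b=8,z]
e11 deliver 0→2: 2[lead,b=8,-]
e12 crash(0): 0[✗foll,b=8,z]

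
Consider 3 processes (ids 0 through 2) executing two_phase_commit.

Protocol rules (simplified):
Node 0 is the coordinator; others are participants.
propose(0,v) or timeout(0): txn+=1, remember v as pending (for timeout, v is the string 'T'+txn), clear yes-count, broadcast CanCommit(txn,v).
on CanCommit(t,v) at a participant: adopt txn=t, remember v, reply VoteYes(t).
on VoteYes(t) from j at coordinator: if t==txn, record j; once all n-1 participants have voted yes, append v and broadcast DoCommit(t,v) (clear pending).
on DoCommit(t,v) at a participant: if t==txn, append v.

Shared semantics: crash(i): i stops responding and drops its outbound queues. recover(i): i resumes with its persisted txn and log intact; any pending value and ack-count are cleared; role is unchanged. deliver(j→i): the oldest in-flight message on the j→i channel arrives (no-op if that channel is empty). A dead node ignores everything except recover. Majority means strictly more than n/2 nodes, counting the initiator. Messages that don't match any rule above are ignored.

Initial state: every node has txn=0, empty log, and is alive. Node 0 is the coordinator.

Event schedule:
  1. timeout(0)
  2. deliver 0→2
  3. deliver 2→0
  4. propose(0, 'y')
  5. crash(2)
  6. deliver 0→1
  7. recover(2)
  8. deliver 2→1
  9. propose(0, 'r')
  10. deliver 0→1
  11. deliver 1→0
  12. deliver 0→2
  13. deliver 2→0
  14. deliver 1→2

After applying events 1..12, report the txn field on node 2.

after 1 — timeout(0): n0:coor/t1/[-]
after 2 — deliver 0→2: n2:part/t1/[-]
after 3 — deliver 2→0: ·
after 4 — propose(0,'y'): n0:coor/t2/[-]
after 5 — crash(2): n2:✗part/t1/[-]
after 6 — deliver 0→1: n1:part/t1/[-]
after 7 — recover(2): n2:part/t1/[-]
after 8 — deliver 2→1: ·
after 9 — propose(0,'r'): n0:coor/t3/[-]
after 10 — deliver 0→1: n1:part/t2/[-]
after 11 — deliver 1→0: ·
after 12 — deliver 0→2: n2:part/t2/[-]

2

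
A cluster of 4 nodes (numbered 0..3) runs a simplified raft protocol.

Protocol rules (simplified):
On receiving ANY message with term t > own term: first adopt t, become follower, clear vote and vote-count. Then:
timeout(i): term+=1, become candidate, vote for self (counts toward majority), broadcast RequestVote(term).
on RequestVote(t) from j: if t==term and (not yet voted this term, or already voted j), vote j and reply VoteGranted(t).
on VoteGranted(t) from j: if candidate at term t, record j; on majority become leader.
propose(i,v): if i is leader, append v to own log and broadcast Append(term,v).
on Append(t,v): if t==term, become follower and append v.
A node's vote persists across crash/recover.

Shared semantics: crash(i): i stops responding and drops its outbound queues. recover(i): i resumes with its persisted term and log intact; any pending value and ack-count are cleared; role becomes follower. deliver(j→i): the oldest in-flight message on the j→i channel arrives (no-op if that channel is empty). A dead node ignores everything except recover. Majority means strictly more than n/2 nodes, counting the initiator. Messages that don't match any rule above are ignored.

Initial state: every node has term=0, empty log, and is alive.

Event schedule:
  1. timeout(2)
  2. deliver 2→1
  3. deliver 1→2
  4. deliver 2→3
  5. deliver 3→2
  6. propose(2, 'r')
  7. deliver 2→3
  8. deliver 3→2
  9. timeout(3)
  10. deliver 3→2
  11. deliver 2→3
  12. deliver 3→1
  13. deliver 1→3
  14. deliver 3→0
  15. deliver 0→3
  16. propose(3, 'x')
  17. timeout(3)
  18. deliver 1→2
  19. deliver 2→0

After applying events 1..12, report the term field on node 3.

step 1 timeout(2): 2={cand,t=1,log=-}
step 2 deliver 2→1: 1={foll,t=1,log=-}
step 3 deliver 1→2: —
step 4 deliver 2→3: 3={foll,t=1,log=-}
step 5 deliver 3→2: 2={lead,t=1,log=-}
step 6 propose(2,'r'): 2={lead,t=1,log=r}
step 7 deliver 2→3: 3={foll,t=1,log=r}
step 8 deliver 3→2: —
step 9 timeout(3): 3={cand,t=2,log=r}
step 10 deliver 3→2: 2={foll,t=2,log=r}
step 11 deliver 2→3: —
step 12 deliver 3→1: 1={foll,t=2,log=-}

2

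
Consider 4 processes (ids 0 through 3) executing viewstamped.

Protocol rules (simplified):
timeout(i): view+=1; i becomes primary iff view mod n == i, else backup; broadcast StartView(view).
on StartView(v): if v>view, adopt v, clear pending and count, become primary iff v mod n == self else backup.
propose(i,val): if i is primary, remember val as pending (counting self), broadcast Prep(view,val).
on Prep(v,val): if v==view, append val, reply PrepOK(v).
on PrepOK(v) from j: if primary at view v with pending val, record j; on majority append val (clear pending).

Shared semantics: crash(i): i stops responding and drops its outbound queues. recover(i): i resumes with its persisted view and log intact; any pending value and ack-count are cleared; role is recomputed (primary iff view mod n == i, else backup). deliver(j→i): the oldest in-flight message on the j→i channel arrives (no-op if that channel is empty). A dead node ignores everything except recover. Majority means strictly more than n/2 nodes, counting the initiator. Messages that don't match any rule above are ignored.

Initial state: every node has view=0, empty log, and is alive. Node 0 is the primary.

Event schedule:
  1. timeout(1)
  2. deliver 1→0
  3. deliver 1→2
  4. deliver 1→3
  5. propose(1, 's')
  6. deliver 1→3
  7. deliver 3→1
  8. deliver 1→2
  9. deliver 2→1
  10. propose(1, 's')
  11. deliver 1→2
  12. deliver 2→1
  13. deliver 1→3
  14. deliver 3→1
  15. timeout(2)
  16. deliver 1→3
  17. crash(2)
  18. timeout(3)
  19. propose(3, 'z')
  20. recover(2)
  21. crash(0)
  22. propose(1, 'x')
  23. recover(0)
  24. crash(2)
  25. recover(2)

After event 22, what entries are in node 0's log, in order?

e1 timeout(1): 1[prim,v=1,-]
e2 deliver 1→0: 0[back,v=1,-]
e3 deliver 1→2: 2[back,v=1,-]
e4 deliver 1→3: 3[back,v=1,-]
e5 propose(1,'s'): ·
e6 deliver 1→3: 3[back,v=1,s]
e7 deliver 3→1: ·
e8 deliver 1→2: 2[back,v=1,s]
e9 deliver 2→1: 1[prim,v=1,s]
e10 propose(1,'s'): ·
e11 deliver 1→2: 2[back,v=1,s,s]
e12 deliver 2→1: ·
e13 deliver 1→3: 3[back,v=1,s,s]
e14 deliver 3→1: 1[prim,v=1,s,s]
e15 timeout(2): 2[prim,v=2,s,s]
e16 deliver 1→3: ·
e17 crash(2): 2[✗prim,v=2,s,s]
e18 timeout(3): 3[back,v=2,s,s]
e19 propose(3,'z'): ·
e20 recover(2): 2[prim,v=2,s,s]
e21 crash(0): 0[✗back,v=1,-]
e22 propose(1,'x'): ·

empty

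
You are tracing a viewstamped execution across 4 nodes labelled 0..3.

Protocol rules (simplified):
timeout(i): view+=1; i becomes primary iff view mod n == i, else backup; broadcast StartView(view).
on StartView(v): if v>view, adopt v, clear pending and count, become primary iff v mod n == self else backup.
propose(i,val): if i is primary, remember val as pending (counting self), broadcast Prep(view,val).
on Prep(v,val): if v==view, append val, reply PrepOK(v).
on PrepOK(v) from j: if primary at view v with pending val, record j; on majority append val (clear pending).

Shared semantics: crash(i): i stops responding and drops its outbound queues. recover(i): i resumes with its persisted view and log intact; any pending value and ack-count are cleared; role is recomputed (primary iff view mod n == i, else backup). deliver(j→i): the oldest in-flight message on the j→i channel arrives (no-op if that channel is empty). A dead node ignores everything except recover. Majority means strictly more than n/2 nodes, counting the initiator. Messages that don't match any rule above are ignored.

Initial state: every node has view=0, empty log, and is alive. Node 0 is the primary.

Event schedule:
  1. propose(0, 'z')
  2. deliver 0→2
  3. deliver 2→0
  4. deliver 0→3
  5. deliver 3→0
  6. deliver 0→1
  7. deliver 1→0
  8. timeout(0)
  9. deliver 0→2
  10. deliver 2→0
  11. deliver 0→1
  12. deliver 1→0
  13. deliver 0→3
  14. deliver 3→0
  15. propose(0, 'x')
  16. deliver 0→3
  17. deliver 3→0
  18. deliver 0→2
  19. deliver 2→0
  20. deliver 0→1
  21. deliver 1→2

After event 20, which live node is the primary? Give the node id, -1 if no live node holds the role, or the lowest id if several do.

[1] propose(0,'z') → ∅
[2] deliver 0→2 → N2(back v0 [z])
[3] deliver 2→0 → ∅
[4] deliver 0→3 → N3(back v0 [z])
[5] deliver 3→0 → N0(prim v0 [z])
[6] deliver 0→1 → N1(back v0 [z])
[7] deliver 1→0 → ∅
[8] timeout(0) → N0(back v1 [z])
[9] deliver 0→2 → N2(back v1 [z])
[10] deliver 2→0 → ∅
[11] deliver 0→1 → N1(prim v1 [z])
[12] deliver 1→0 → ∅
[13] deliver 0→3 → N3(back v1 [z])
[14] deliver 3→0 → ∅
[15] propose(0,'x') → ∅
[16] deliver 0→3 → ∅
[17] deliver 3→0 → ∅
[18] deliver 0→2 → ∅
[19] deliver 2→0 → ∅
[20] deliver 0→1 → ∅

1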